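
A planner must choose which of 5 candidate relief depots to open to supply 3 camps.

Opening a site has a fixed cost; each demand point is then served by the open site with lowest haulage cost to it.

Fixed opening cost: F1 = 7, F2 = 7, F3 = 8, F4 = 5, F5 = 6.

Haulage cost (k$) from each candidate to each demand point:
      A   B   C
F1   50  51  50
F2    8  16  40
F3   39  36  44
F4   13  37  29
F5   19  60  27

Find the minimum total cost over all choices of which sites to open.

64

Open {F2, F5}: assign each demand point to its cheapest open site.
  A→F2 8, B→F2 16, C→F5 27
  haulage cost 51, fixed 13 → total 64.
Compare {F2, F4}: haulage cost 53 + fixed 12 = 65.
Compare {F2, F4, F5}: haulage cost 51 + fixed 18 = 69.
Compare {F2}: haulage cost 64 + fixed 7 = 71.
All other subsets cost ≥ 65. Minimum total cost: 64.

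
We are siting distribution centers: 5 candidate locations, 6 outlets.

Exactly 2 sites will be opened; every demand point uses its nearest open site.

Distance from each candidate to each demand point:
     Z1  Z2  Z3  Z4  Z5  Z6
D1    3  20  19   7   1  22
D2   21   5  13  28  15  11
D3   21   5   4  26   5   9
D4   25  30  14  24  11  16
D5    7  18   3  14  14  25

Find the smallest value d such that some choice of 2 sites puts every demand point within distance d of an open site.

9

Open {D1, D3}.
  Farthest demand point is Z6 at distance 9 (to D3); all others are ≤ 9.
With {D1, D2} the worst case is 13.
With {D2, D5} the worst case is 14.
No size-2 selection achieves below 9.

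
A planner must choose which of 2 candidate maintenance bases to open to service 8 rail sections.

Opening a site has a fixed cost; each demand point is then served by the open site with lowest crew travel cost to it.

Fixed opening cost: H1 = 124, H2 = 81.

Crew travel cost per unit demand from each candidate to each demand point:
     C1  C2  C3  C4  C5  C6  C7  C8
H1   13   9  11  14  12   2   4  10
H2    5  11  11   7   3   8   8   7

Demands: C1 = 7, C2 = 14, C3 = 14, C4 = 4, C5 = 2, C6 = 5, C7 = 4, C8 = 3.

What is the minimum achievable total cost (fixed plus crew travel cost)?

Open {H2}: assign each demand point to its cheapest open site.
  C1→H2 7×5=35, C2→H2 14×11=154, C3→H2 14×11=154, C4→H2 4×7=28, C5→H2 2×3=6, C6→H2 5×8=40, C7→H2 4×8=32, C8→H2 3×7=21
  crew travel cost 470, fixed 81 → total 551.
Compare {H1, H2}: crew travel cost 396 + fixed 205 = 601.
Compare {H1}: crew travel cost 507 + fixed 124 = 631.

551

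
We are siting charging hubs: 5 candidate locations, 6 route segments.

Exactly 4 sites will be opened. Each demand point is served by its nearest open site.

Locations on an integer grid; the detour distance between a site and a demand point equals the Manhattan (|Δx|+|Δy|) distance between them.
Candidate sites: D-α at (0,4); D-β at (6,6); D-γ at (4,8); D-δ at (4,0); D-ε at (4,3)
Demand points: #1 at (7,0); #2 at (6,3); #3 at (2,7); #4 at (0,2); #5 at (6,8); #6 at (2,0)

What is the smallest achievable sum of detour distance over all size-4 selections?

Open {D-α, D-γ, D-δ, D-ε}.
  #1→D-δ 3, #2→D-ε 2, #3→D-γ 3, #4→D-α 2, #5→D-γ 2, #6→D-δ 2  ⇒ total 14.
Compare {D-α, D-β, D-γ, D-δ}: total 15.
Compare {D-α, D-β, D-δ, D-ε}: total 16.
No size-4 selection does better; minimum is 14.

14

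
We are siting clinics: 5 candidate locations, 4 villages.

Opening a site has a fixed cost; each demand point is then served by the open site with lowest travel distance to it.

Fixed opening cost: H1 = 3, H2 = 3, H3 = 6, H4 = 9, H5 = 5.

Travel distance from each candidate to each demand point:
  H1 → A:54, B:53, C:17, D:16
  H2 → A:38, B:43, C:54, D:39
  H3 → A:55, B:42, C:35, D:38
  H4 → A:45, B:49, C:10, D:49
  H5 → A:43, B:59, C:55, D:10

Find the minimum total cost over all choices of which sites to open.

118

Open {H2, H4, H5}: assign each demand point to its cheapest open site.
  A→H2 38, B→H2 43, C→H4 10, D→H5 10
  travel distance 101, fixed 17 → total 118.
Compare {H1, H2, H5}: travel distance 108 + fixed 11 = 119.
Compare {H1, H2}: travel distance 114 + fixed 6 = 120.
Compare {H1, H2, H4, H5}: travel distance 101 + fixed 20 = 121.
All other subsets cost ≥ 119. Minimum total cost: 118.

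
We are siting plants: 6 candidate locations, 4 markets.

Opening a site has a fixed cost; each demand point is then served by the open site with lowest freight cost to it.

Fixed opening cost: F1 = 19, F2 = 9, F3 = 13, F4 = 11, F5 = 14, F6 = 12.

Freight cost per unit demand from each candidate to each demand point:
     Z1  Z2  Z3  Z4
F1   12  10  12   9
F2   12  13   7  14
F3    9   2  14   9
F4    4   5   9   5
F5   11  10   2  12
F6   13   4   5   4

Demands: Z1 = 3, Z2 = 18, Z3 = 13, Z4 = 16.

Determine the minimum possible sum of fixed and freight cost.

188

Open {F3, F4, F5, F6}: assign each demand point to its cheapest open site.
  Z1→F4 3×4=12, Z2→F3 18×2=36, Z3→F5 13×2=26, Z4→F6 16×4=64
  freight cost 138, fixed 50 → total 188.
Compare {F3, F4, F5}: freight cost 154 + fixed 38 = 192.
Compare {F3, F5, F6}: freight cost 153 + fixed 39 = 192.
Compare {F2, F3, F4, F5, F6}: freight cost 138 + fixed 59 = 197.
All other subsets cost ≥ 192. Minimum total cost: 188.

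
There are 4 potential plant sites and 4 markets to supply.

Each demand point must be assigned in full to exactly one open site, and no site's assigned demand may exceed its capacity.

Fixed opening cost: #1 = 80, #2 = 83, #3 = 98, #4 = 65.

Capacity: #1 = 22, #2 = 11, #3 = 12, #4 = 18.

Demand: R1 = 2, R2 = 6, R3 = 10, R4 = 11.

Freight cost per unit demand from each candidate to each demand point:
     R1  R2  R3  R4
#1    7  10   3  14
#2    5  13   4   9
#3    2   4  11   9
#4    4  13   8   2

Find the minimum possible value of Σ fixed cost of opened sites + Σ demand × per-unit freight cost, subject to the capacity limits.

Open {#1, #4}; cheapest assignment that respects the capacities:
  #1 (cap 22, load 16): R2, R3 — cost 6×10 + 10×3 = 90
  #4 (cap 18, load 13): R1, R4 — cost 2×4 + 11×2 = 30
  Shipping 120, fixed 145 → total 265.
  Any other capacity-feasible assignment to {#1, #4} ships for at least 120.
Compare {#1, #3, #4}: its best feasible assignment gives total 323.
Compare {#2, #3, #4}: its best feasible assignment gives total 336.
Every other set of open sites that can feasibly serve all demand totals ≥ 323 even under its best assignment. Minimum: 265.

265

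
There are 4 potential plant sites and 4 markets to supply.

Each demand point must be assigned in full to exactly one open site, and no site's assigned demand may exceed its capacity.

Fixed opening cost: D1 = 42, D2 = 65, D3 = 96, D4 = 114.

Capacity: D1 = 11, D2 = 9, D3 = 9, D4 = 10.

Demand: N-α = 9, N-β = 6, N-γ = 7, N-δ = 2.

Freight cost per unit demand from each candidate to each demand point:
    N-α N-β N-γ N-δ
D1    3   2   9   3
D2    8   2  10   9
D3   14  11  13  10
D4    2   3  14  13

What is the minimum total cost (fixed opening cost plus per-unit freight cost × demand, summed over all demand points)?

320

Open {D1, D2, D4}; cheapest assignment that respects the capacities:
  D1 (cap 11, load 9): N-γ, N-δ — cost 7×9 + 2×3 = 69
  D2 (cap 9, load 6): N-β — cost 6×2 = 12
  D4 (cap 10, load 9): N-α — cost 9×2 = 18
  Shipping 99, fixed 221 → total 320.
  Any other capacity-feasible assignment to {D1, D2, D4} ships for at least 99.
Compare {D1, D2, D3}: its best feasible assignment gives total 339.
Compare {D1, D3, D4}: its best feasible assignment gives total 379.
Every other set of open sites that can feasibly serve all demand totals ≥ 339 even under its best assignment. Minimum: 320.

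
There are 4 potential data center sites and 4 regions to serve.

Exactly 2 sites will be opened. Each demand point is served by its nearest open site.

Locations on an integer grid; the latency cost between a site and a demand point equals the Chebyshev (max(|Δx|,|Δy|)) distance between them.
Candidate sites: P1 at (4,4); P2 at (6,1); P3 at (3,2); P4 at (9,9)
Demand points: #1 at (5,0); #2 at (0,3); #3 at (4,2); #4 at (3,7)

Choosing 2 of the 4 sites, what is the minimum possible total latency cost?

Open {P1, P3}.
  #1→P3 2, #2→P3 3, #3→P3 1, #4→P1 3  ⇒ total 9.
Compare {P1, P2}: total 10.
Compare {P2, P3}: total 10.
No size-2 selection does better; minimum is 9.

9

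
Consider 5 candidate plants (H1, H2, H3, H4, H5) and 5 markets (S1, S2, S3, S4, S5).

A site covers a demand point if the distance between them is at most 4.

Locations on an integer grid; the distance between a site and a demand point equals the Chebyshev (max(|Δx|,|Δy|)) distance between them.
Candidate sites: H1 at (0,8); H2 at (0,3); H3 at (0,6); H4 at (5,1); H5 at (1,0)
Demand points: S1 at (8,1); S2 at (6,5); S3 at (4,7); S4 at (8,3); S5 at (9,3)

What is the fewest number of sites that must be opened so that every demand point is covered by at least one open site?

Coverage sets (demand points within 4 of each site):
  H1: {S3}
  H2: {S3}
  H3: {S3}
  H4: {S1, S2, S4, S5}
  H5: {}
No single site covers all 5 demand points.
But {H1, H4} covers everything, so the minimum is 2.

2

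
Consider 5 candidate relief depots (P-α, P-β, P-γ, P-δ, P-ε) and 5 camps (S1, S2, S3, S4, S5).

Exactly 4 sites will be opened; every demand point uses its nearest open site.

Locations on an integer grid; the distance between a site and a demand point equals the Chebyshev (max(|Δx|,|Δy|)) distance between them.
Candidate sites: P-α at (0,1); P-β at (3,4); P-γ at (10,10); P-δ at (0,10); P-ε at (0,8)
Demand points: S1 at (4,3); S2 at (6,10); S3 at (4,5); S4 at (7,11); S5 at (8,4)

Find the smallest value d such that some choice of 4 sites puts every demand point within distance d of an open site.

Open {P-α, P-β, P-γ, P-δ}.
  Farthest demand point is S5 at distance 5 (to P-β); all others are ≤ 5.
With {P-α, P-β, P-γ, P-ε} the worst case is 5.
With {P-β, P-γ, P-δ, P-ε} the worst case is 5.
No size-4 selection achieves below 5.

5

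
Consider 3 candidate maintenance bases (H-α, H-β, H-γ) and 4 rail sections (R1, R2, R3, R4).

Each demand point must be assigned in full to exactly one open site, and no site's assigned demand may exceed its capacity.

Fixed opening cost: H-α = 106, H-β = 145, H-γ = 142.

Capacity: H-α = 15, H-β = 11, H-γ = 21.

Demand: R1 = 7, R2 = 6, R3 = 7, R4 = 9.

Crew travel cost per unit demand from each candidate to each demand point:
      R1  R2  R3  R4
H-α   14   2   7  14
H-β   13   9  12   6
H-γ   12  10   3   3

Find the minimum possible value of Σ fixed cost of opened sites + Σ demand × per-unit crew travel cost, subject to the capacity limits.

Open {H-α, H-γ}; cheapest assignment that respects the capacities:
  H-α (cap 15, load 13): R1, R2 — cost 7×14 + 6×2 = 110
  H-γ (cap 21, load 16): R3, R4 — cost 7×3 + 9×3 = 48
  Shipping 158, fixed 248 → total 406.
  Any other capacity-feasible assignment to {H-α, H-γ} ships for at least 158.
Compare {H-β, H-γ}: its best feasible assignment gives total 506.
Compare {H-α, H-β, H-γ}: its best feasible assignment gives total 544.
Every other set of open sites that can feasibly serve all demand totals ≥ 506 even under its best assignment. Minimum: 406.

406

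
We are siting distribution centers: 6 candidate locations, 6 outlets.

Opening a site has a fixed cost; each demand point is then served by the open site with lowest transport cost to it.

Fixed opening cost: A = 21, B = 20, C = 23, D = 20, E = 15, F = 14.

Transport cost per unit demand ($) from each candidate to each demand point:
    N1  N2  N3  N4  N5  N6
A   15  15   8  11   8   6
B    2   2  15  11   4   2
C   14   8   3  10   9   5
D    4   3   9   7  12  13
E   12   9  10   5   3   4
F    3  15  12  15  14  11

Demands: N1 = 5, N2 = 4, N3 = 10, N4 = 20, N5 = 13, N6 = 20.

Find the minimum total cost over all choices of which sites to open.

285

Open {B, C, E}: assign each demand point to its cheapest open site.
  N1→B 5×2=10, N2→B 4×2=8, N3→C 10×3=30, N4→E 20×5=100, N5→E 13×3=39, N6→B 20×2=40
  transport cost 227, fixed 58 → total 285.
Compare {B, C, E, F}: transport cost 227 + fixed 72 = 299.
Compare {B, C, D, E}: transport cost 227 + fixed 78 = 305.
Compare {A, B, C, E}: transport cost 227 + fixed 79 = 306.
All other subsets cost ≥ 299. Minimum total cost: 285.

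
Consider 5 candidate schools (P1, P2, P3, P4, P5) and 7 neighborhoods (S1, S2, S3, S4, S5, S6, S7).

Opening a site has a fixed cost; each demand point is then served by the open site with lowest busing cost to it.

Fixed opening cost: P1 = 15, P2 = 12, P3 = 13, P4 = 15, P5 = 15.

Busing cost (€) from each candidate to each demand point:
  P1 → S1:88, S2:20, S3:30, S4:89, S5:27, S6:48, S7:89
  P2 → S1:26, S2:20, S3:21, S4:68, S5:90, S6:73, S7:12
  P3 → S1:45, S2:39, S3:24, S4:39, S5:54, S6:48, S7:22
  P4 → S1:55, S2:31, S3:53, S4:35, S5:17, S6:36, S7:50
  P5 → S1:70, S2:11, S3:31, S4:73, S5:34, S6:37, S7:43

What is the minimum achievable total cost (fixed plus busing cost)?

Open {P2, P4}: assign each demand point to its cheapest open site.
  S1→P2 26, S2→P2 20, S3→P2 21, S4→P4 35, S5→P4 17, S6→P4 36, S7→P2 12
  busing cost 167, fixed 27 → total 194.
Compare {P2, P4, P5}: busing cost 158 + fixed 42 = 200.
Compare {P2, P3, P4}: busing cost 167 + fixed 40 = 207.
Compare {P1, P2, P4}: busing cost 167 + fixed 42 = 209.
All other subsets cost ≥ 200. Minimum total cost: 194.

194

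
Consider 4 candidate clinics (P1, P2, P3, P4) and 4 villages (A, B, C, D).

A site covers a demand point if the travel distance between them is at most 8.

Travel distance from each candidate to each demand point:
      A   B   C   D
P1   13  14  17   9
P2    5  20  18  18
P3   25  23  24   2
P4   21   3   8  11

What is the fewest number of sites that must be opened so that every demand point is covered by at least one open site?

Coverage sets (demand points within 8 of each site):
  P1: {}
  P2: {A}
  P3: {D}
  P4: {B, C}
No 2 sites suffice: every size-2 union leaves at least one demand point uncovered.
But {P2, P3, P4} covers everything, so the minimum is 3.

3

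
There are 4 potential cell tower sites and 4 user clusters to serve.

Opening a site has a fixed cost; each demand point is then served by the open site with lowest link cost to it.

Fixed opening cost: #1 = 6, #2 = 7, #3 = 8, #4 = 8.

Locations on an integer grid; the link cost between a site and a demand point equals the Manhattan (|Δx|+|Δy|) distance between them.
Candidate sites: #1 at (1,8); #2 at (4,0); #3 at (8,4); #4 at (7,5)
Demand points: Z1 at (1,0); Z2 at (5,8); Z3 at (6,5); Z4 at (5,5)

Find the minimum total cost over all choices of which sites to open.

Open {#2, #4}: assign each demand point to its cheapest open site.
  Z1→#2 3, Z2→#4 5, Z3→#4 1, Z4→#4 2
  link cost 11, fixed 15 → total 26.
Compare {#4}: link cost 19 + fixed 8 = 27.
Compare {#1, #4}: link cost 15 + fixed 14 = 29.
Compare {#1, #2, #4}: link cost 10 + fixed 21 = 31.
All other subsets cost ≥ 27. Minimum total cost: 26.

26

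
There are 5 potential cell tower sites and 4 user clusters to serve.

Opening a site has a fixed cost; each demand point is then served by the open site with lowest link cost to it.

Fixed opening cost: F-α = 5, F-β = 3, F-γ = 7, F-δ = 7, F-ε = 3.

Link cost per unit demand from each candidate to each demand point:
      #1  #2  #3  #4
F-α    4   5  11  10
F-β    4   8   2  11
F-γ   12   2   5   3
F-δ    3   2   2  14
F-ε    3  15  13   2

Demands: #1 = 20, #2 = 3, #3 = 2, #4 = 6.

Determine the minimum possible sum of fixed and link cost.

92

Open {F-δ, F-ε}: assign each demand point to its cheapest open site.
  #1→F-δ 20×3=60, #2→F-δ 3×2=6, #3→F-δ 2×2=4, #4→F-ε 6×2=12
  link cost 82, fixed 10 → total 92.
Compare {F-β, F-γ, F-ε}: link cost 82 + fixed 13 = 95.
Compare {F-β, F-δ, F-ε}: link cost 82 + fixed 13 = 95.
Compare {F-α, F-δ, F-ε}: link cost 82 + fixed 15 = 97.
All other subsets cost ≥ 95. Minimum total cost: 92.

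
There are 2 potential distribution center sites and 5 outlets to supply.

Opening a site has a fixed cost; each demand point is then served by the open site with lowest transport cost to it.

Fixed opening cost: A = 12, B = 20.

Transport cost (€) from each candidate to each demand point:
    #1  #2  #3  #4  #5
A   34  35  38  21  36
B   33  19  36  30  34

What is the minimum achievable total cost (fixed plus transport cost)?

Open {B}: assign each demand point to its cheapest open site.
  #1→B 33, #2→B 19, #3→B 36, #4→B 30, #5→B 34
  transport cost 152, fixed 20 → total 172.
Compare {A, B}: transport cost 143 + fixed 32 = 175.
Compare {A}: transport cost 164 + fixed 12 = 176.

172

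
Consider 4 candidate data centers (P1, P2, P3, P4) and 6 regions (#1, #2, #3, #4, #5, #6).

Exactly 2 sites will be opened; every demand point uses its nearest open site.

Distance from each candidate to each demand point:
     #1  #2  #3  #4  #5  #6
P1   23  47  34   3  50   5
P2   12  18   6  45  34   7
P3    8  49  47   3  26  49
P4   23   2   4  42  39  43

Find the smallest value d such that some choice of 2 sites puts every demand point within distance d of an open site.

26

Open {P2, P3}.
  Farthest demand point is #5 at distance 26 (to P3); all others are ≤ 26.
With {P1, P2} the worst case is 34.
With {P1, P4} the worst case is 39.
No size-2 selection achieves below 26.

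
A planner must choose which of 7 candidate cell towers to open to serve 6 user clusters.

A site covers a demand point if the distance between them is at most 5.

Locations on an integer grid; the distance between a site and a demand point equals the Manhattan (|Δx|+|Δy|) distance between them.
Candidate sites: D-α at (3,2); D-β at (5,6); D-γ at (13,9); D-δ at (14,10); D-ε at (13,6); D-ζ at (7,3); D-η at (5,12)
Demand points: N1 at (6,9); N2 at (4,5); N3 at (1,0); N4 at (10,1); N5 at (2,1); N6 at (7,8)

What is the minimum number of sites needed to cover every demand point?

Coverage sets (demand points within 5 of each site):
  D-α: {N2, N3, N5}
  D-β: {N1, N2, N6}
  D-γ: {}
  D-δ: {}
  D-ε: {}
  D-ζ: {N2, N4, N6}
  D-η: {N1}
No 2 sites suffice: every size-2 union leaves at least one demand point uncovered.
But {D-α, D-β, D-ζ} covers everything, so the minimum is 3.

3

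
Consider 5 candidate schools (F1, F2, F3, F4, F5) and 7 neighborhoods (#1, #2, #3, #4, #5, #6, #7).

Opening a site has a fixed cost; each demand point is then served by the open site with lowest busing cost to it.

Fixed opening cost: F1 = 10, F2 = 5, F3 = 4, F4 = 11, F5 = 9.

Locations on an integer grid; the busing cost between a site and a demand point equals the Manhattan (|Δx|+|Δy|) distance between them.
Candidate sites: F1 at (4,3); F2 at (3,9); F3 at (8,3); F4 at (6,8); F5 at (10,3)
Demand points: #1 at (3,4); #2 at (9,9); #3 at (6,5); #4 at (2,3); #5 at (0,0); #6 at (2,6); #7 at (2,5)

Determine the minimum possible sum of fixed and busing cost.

44

Open {F1, F2}: assign each demand point to its cheapest open site.
  #1→F1 2, #2→F2 6, #3→F1 4, #4→F1 2, #5→F1 7, #6→F2 4, #7→F1 4
  busing cost 29, fixed 15 → total 44.
Compare {F1}: busing cost 35 + fixed 10 = 45.
Compare {F1, F3}: busing cost 31 + fixed 14 = 45.
Compare {F1, F4}: busing cost 27 + fixed 21 = 48.
All other subsets cost ≥ 45. Minimum total cost: 44.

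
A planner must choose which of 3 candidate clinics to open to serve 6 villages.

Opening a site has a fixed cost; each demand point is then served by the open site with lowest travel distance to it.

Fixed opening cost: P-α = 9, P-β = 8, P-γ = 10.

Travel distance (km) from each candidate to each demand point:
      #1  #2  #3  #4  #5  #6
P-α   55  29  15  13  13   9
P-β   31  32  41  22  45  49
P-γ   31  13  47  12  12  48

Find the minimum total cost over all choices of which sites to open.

Open {P-α, P-γ}: assign each demand point to its cheapest open site.
  #1→P-γ 31, #2→P-γ 13, #3→P-α 15, #4→P-γ 12, #5→P-γ 12, #6→P-α 9
  travel distance 92, fixed 19 → total 111.
Compare {P-α, P-β, P-γ}: travel distance 92 + fixed 27 = 119.
Compare {P-α, P-β}: travel distance 110 + fixed 17 = 127.
Compare {P-α}: travel distance 134 + fixed 9 = 143.
All other subsets cost ≥ 119. Minimum total cost: 111.

111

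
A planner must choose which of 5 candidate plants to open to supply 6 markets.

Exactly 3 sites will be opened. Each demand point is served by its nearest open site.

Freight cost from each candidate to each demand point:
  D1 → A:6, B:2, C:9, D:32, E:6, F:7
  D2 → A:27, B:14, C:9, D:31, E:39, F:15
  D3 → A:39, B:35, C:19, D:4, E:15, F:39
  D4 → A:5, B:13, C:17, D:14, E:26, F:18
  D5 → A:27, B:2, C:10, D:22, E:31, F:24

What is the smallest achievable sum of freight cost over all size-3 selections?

33

Open {D1, D3, D4}.
  A→D4 5, B→D1 2, C→D1 9, D→D3 4, E→D1 6, F→D1 7  ⇒ total 33.
Compare {D1, D2, D3}: total 34.
Compare {D1, D3, D5}: total 34.
No size-3 selection does better; minimum is 33.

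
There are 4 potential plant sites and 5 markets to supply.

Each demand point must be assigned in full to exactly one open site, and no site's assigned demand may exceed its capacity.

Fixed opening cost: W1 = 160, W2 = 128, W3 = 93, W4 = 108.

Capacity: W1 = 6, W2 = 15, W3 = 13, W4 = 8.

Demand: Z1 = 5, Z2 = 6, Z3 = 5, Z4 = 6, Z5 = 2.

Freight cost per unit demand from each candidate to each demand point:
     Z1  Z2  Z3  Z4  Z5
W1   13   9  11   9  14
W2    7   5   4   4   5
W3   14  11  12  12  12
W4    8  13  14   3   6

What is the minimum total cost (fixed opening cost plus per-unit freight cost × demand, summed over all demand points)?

Open {W2, W3}; cheapest assignment that respects the capacities:
  W2 (cap 15, load 13): Z3, Z4, Z5 — cost 5×4 + 6×4 + 2×5 = 54
  W3 (cap 13, load 11): Z1, Z2 — cost 5×14 + 6×11 = 136
  Shipping 190, fixed 221 → total 411.
  Any other capacity-feasible assignment to {W2, W3} ships for at least 190.
Compare {W2, W3, W4}: its best feasible assignment gives total 477.
Compare {W1, W2, W4}: its best feasible assignment gives total 533.
Every other set of open sites that can feasibly serve all demand totals ≥ 477 even under its best assignment. Minimum: 411.

411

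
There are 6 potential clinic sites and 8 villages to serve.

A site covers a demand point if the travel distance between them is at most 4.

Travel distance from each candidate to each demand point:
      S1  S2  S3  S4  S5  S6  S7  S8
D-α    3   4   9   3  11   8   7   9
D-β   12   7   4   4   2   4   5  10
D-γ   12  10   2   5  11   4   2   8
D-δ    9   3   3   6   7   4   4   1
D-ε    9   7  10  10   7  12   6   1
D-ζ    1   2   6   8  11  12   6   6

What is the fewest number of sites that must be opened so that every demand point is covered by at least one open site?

3

Coverage sets (demand points within 4 of each site):
  D-α: {S1, S2, S4}
  D-β: {S3, S4, S5, S6}
  D-γ: {S3, S6, S7}
  D-δ: {S2, S3, S6, S7, S8}
  D-ε: {S8}
  D-ζ: {S1, S2}
No 2 sites suffice: every size-2 union leaves at least one demand point uncovered.
But {D-α, D-β, D-δ} covers everything, so the minimum is 3.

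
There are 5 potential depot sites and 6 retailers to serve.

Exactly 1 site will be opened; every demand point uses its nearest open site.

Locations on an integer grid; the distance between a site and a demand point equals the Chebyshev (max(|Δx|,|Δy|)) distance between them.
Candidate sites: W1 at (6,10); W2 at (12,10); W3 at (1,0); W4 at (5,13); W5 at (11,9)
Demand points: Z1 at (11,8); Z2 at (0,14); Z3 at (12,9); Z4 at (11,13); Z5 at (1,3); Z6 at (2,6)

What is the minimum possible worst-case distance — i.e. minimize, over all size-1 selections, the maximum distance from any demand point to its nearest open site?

Open {W1}.
  Farthest demand point is Z5 at distance 7 (to W1); all others are ≤ 7.
With {W4} the worst case is 10.
With {W5} the worst case is 11.
No size-1 selection achieves below 7.

7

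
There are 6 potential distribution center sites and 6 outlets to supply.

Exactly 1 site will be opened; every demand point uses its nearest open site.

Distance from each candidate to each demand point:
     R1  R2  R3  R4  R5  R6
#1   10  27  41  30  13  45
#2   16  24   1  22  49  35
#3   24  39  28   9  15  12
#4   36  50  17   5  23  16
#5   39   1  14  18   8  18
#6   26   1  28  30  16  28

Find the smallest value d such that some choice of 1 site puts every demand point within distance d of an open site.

30

Open {#6}.
  Farthest demand point is R4 at distance 30 (to #6); all others are ≤ 30.
With {#3} the worst case is 39.
With {#5} the worst case is 39.
No size-1 selection achieves below 30.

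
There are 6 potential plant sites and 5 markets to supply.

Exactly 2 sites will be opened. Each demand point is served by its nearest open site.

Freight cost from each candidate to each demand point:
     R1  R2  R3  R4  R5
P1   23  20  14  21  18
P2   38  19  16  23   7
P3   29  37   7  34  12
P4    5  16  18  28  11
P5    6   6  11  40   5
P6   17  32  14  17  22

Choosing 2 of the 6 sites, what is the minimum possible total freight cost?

Open {P5, P6}.
  R1→P5 6, R2→P5 6, R3→P5 11, R4→P6 17, R5→P5 5  ⇒ total 45.
Compare {P1, P5}: total 49.
Compare {P2, P5}: total 51.
No size-2 selection does better; minimum is 45.

45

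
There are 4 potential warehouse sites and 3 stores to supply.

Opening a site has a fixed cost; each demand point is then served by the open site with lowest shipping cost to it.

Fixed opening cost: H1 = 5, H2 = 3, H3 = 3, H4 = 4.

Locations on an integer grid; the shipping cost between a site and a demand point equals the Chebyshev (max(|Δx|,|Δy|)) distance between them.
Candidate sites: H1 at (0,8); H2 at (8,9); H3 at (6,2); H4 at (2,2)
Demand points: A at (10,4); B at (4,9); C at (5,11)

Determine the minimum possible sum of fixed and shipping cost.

15

Open {H2}: assign each demand point to its cheapest open site.
  A→H2 5, B→H2 4, C→H2 3
  shipping cost 12, fixed 3 → total 15.
Compare {H2, H3}: shipping cost 11 + fixed 6 = 17.
Compare {H2, H4}: shipping cost 12 + fixed 7 = 19.
Compare {H1, H2}: shipping cost 12 + fixed 8 = 20.
All other subsets cost ≥ 17. Minimum total cost: 15.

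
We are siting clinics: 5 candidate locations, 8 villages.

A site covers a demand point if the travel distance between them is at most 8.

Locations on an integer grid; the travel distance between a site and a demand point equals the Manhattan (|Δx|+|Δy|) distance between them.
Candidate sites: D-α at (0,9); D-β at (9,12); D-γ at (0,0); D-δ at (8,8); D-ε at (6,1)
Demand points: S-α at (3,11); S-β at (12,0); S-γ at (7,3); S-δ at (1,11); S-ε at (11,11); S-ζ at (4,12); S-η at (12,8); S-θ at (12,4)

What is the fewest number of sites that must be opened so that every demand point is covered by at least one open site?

Coverage sets (demand points within 8 of each site):
  D-α: {S-α, S-δ, S-ζ}
  D-β: {S-α, S-ε, S-ζ, S-η}
  D-γ: {}
  D-δ: {S-α, S-γ, S-ε, S-ζ, S-η, S-θ}
  D-ε: {S-β, S-γ}
No 2 sites suffice: every size-2 union leaves at least one demand point uncovered.
But {D-α, D-δ, D-ε} covers everything, so the minimum is 3.

3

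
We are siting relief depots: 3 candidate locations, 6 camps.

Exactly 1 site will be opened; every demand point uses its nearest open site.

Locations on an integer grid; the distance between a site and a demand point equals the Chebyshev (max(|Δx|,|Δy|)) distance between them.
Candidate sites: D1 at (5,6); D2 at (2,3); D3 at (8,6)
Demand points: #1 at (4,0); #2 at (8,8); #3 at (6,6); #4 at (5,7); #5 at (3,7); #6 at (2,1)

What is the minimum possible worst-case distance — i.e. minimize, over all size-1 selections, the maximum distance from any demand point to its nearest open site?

Open {D1}.
  Farthest demand point is #1 at distance 6 (to D1); all others are ≤ 6.
With {D2} the worst case is 6.
With {D3} the worst case is 6.
No size-1 selection achieves below 6.

6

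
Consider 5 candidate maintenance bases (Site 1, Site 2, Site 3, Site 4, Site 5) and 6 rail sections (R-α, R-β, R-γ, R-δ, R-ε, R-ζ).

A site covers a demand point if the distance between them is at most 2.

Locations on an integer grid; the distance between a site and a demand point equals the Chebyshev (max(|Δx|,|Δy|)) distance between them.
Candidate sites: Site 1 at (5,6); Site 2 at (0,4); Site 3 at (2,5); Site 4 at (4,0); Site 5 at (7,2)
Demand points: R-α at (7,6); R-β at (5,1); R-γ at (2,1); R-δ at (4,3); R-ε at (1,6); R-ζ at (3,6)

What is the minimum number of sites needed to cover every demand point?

Coverage sets (demand points within 2 of each site):
  Site 1: {R-α, R-ζ}
  Site 2: {R-ε}
  Site 3: {R-δ, R-ε, R-ζ}
  Site 4: {R-β, R-γ}
  Site 5: {R-β}
No 2 sites suffice: every size-2 union leaves at least one demand point uncovered.
But {Site 1, Site 3, Site 4} covers everything, so the minimum is 3.

3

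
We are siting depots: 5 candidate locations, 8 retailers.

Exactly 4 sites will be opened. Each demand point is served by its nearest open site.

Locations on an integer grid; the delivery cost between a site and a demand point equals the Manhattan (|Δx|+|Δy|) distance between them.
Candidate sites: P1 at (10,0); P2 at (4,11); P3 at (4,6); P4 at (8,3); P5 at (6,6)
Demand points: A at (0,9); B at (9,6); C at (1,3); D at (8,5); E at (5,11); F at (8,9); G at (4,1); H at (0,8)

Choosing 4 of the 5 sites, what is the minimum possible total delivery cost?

Open {P2, P3, P4, P5}.
  A→P2 6, B→P5 3, C→P3 6, D→P4 2, E→P2 1, F→P5 5, G→P3 5, H→P3 6  ⇒ total 34.
Compare {P1, P2, P3, P5}: total 35.
Compare {P1, P2, P3, P4}: total 36.
No size-4 selection does better; minimum is 34.

34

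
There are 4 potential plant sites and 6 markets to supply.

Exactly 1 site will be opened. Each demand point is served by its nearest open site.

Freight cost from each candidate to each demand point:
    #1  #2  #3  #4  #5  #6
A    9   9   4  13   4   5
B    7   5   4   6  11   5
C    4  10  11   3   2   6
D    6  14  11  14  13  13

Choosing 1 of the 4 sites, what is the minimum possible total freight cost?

36

Open {C}.
  #1→C 4, #2→C 10, #3→C 11, #4→C 3, #5→C 2, #6→C 6  ⇒ total 36.
Compare {B}: total 38.
Compare {A}: total 44.
No size-1 selection does better; minimum is 36.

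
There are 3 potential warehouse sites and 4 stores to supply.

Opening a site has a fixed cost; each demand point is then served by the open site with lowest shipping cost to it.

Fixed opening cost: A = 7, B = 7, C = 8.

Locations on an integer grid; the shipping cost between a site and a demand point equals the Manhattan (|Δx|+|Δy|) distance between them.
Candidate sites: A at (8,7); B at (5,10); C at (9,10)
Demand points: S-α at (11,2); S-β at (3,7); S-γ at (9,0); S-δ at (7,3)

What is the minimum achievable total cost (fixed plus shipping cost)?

33

Open {A}: assign each demand point to its cheapest open site.
  S-α→A 8, S-β→A 5, S-γ→A 8, S-δ→A 5
  shipping cost 26, fixed 7 → total 33.
Compare {A, B}: shipping cost 26 + fixed 14 = 40.
Compare {A, C}: shipping cost 26 + fixed 15 = 41.
Compare {C}: shipping cost 38 + fixed 8 = 46.
All other subsets cost ≥ 40. Minimum total cost: 33.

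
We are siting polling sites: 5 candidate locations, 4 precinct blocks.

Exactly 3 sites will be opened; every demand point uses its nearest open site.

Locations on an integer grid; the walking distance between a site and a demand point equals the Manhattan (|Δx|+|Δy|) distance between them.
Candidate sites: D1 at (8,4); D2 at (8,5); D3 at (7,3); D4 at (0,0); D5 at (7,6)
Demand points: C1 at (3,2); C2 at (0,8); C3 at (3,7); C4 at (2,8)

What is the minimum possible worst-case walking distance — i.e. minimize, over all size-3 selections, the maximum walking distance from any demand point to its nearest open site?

Open {D1, D4, D5}.
  Farthest demand point is C2 at walking distance 8 (to D4); all others are ≤ 8.
With {D2, D4, D5} the worst case is 8.
With {D3, D4, D5} the worst case is 8.
No size-3 selection achieves below 8.

8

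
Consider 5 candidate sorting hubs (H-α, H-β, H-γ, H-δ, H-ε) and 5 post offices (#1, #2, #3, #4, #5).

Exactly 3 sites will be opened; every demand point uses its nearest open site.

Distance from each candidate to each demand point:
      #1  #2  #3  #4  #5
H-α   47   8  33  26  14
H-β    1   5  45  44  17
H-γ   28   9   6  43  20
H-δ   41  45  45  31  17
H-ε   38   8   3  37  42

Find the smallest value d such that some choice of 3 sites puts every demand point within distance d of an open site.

Open {H-α, H-β, H-γ}.
  Farthest demand point is #4 at distance 26 (to H-α); all others are ≤ 26.
With {H-α, H-β, H-ε} the worst case is 26.
With {H-α, H-γ, H-δ} the worst case is 28.
No size-3 selection achieves below 26.

26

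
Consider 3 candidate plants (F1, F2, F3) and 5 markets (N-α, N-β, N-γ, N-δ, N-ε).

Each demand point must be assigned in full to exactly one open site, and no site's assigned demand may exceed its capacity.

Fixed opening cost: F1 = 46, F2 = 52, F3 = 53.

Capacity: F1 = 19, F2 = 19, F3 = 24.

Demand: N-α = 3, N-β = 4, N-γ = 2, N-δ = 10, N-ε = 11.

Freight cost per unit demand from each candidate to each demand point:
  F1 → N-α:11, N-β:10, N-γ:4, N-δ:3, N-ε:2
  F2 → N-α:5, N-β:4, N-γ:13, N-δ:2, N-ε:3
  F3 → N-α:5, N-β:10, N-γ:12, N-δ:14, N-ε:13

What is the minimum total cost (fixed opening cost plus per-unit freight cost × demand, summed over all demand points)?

179

Open {F1, F2}; cheapest assignment that respects the capacities:
  F1 (cap 19, load 13): N-γ, N-ε — cost 2×4 + 11×2 = 30
  F2 (cap 19, load 17): N-α, N-β, N-δ — cost 3×5 + 4×4 + 10×2 = 51
  Shipping 81, fixed 98 → total 179.
  Any other capacity-feasible assignment to {F1, F2} ships for at least 81.
Compare {F1, F2, F3}: its best feasible assignment gives total 232.
Compare {F2, F3}: its best feasible assignment gives total 323.
Every other set of open sites that can feasibly serve all demand totals ≥ 232 even under its best assignment. Minimum: 179.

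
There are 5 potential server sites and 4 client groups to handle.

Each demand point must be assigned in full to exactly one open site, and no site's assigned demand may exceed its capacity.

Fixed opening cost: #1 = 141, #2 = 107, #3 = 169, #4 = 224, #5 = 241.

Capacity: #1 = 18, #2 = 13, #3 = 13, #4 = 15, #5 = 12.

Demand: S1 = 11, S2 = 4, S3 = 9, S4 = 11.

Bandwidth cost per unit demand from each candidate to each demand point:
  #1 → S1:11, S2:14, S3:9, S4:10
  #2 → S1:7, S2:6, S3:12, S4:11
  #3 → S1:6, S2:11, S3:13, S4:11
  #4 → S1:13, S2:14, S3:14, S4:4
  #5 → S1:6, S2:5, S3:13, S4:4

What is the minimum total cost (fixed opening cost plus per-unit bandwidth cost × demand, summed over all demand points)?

725

Open {#1, #2, #3}; cheapest assignment that respects the capacities:
  #1 (cap 18, load 11): S4 — cost 11×10 = 110
  #2 (cap 13, load 13): S2, S3 — cost 4×6 + 9×12 = 132
  #3 (cap 13, load 11): S1 — cost 11×6 = 66
  Shipping 308, fixed 417 → total 725.
  Any other capacity-feasible assignment to {#1, #2, #3} ships for at least 308.
Compare {#1, #2, #4}: its best feasible assignment gives total 730.
Compare {#2, #3, #4}: its best feasible assignment gives total 742.
Every other set of open sites that can feasibly serve all demand totals ≥ 730 even under its best assignment. Minimum: 725.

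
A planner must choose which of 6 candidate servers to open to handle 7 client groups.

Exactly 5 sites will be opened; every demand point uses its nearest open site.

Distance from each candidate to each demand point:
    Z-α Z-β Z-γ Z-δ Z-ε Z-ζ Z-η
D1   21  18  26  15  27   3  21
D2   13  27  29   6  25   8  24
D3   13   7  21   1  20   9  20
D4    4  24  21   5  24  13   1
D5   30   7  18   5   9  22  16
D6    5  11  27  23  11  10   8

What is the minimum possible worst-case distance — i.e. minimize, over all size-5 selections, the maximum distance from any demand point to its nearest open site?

18

Open {D1, D2, D3, D4, D5}.
  Farthest demand point is Z-γ at distance 18 (to D5); all others are ≤ 18.
With {D1, D2, D3, D5, D6} the worst case is 18.
With {D1, D2, D4, D5, D6} the worst case is 18.
No size-5 selection achieves below 18.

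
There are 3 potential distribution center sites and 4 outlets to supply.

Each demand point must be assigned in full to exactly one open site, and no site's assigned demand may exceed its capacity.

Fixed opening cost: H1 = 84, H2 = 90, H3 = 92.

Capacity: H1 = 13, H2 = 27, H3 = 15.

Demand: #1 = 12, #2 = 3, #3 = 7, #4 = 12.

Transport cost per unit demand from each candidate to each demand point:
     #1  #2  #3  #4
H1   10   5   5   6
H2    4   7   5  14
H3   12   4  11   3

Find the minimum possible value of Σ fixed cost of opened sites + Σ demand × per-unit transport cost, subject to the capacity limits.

313

Open {H2, H3}; cheapest assignment that respects the capacities:
  H2 (cap 27, load 19): #1, #3 — cost 12×4 + 7×5 = 83
  H3 (cap 15, load 15): #2, #4 — cost 3×4 + 12×3 = 48
  Shipping 131, fixed 182 → total 313.
  Any other capacity-feasible assignment to {H2, H3} ships for at least 131.
Compare {H1, H2}: its best feasible assignment gives total 350.
Compare {H1, H2, H3}: its best feasible assignment gives total 397.
Every other set of open sites that can feasibly serve all demand totals ≥ 350 even under its best assignment. Minimum: 313.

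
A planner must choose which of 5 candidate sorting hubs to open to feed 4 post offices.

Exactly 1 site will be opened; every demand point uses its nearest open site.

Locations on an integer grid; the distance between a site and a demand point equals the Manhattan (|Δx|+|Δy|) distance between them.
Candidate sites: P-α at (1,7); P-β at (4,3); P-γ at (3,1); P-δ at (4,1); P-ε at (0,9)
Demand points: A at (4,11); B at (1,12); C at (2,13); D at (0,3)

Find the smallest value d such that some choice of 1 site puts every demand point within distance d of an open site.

Open {P-ε}.
  Farthest demand point is A at distance 6 (to P-ε); all others are ≤ 6.
With {P-α} the worst case is 7.
With {P-β} the worst case is 12.
No size-1 selection achieves below 6.

6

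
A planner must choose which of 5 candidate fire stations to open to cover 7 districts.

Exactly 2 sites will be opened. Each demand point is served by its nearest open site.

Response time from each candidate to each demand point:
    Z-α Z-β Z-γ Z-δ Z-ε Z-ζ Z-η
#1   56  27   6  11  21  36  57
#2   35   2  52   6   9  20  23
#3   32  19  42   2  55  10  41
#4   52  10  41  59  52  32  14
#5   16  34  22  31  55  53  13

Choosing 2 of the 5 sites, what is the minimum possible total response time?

Open {#2, #5}.
  Z-α→#5 16, Z-β→#2 2, Z-γ→#5 22, Z-δ→#2 6, Z-ε→#2 9, Z-ζ→#2 20, Z-η→#5 13  ⇒ total 88.
Compare {#1, #2}: total 101.
Compare {#2, #3}: total 120.
No size-2 selection does better; minimum is 88.

88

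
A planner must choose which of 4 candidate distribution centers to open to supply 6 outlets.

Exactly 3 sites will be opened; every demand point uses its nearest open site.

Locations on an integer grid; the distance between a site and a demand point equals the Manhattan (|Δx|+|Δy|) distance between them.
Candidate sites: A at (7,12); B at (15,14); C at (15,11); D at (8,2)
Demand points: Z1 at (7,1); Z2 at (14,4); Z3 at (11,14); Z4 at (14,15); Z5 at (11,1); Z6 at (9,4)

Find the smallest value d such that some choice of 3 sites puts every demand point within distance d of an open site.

8

Open {A, B, D}.
  Farthest demand point is Z2 at distance 8 (to D); all others are ≤ 8.
With {A, C, D} the worst case is 8.
With {B, C, D} the worst case is 8.
No size-3 selection achieves below 8.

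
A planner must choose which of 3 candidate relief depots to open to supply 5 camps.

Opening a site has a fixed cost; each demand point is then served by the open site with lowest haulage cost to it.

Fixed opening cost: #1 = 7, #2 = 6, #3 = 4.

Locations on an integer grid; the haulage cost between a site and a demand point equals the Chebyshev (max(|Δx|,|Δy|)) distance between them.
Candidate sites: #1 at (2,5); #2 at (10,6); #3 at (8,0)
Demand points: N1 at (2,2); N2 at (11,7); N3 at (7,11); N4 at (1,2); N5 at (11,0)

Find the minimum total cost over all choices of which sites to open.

31

Open {#1, #2}: assign each demand point to its cheapest open site.
  N1→#1 3, N2→#2 1, N3→#2 5, N4→#1 3, N5→#2 6
  haulage cost 18, fixed 13 → total 31.
Compare {#2, #3}: haulage cost 22 + fixed 10 = 32.
Compare {#1, #2, #3}: haulage cost 15 + fixed 17 = 32.
Compare {#1, #3}: haulage cost 22 + fixed 11 = 33.
All other subsets cost ≥ 32. Minimum total cost: 31.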